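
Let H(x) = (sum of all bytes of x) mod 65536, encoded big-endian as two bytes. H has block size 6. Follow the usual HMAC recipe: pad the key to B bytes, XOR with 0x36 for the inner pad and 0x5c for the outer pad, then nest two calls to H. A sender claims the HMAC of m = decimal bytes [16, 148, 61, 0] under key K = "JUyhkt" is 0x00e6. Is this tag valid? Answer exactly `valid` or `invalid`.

Key "JUyhkt" = 4a 55 79 68 6b 74 is exactly B = 6 bytes: K' = 4a 55 79 68 6b 74.
K' ⊕ ipad = 7c 63 4f 5e 5d 42; K' ⊕ opad = 16 09 25 34 37 28.
Inner hash: sum = 124+99+79+94+93+66+16+148+61+0 = 780 → 03 0c.
Outer hash (recomputed tag): sum = 22+9+37+52+55+40+3+12 = 230 → 00 e6.
Recomputed tag = 00e6; claimed = 00e6 → match.

valid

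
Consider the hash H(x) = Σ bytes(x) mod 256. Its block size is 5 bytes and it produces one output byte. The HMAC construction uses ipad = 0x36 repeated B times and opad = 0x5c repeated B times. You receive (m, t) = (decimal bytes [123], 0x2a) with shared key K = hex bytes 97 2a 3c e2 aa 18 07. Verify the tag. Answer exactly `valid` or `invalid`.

invalid

Key hex bytes 97 2a 3c e2 aa 18 07 is 7 bytes > B = 5, so hash it first: H(key) = a8, then zero-pad to 5 bytes: K' = a8 00 00 00 00.
K' ⊕ ipad = 9e 36 36 36 36; K' ⊕ opad = f4 5c 5c 5c 5c.
Inner hash: sum = 158+54+54+54+54+123 = 497; mod 256 = 241 → f1.
Outer hash (recomputed tag): sum = 244+92+92+92+92+241 = 853; mod 256 = 85 → 55.
Recomputed tag = 55; claimed = 2a → mismatch.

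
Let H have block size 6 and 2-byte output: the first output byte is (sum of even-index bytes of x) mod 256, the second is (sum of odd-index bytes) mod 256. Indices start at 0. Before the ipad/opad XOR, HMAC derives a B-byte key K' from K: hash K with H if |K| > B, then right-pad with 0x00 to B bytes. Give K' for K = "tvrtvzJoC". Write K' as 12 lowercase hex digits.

|K| = 9 > B = 6, so first hash the key.
H(K): even-index sum = 489 mod 256 = 233; odd-index sum = 467 mod 256 = 211 → e9 d3.
Zero-pad H(K) = e9 d3 to 6 bytes: K' = e9 d3 00 00 00 00.

e9d300000000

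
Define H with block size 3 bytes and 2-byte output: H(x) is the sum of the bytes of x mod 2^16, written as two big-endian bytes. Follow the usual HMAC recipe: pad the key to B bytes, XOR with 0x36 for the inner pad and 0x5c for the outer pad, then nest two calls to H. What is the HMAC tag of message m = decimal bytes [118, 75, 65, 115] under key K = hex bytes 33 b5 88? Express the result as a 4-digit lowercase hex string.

Key hex bytes 33 b5 88 is exactly B = 3 bytes: K' = 33 b5 88.
K' ⊕ ipad = 05 83 be.  K' ⊕ opad = 6f e9 d4.
Inner input = (K'⊕ipad) ∥ m = 05 83 be ∥ 76 4b 41 73.
Inner hash: sum = 5+131+190+118+75+65+115 = 699 → 02 bb.
Outer input = (K'⊕opad) ∥ inner = 6f e9 d4 ∥ 02 bb.
Outer hash (tag): sum = 111+233+212+2+187 = 745 → 02 e9.

02e9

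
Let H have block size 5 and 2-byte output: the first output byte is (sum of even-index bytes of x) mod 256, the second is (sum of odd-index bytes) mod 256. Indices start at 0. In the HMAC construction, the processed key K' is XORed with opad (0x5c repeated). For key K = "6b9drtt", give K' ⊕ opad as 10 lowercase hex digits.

Key "6b9drtt" = 36 62 39 64 72 74 74 is 7 bytes > B = 5, so hash it first: H(key) = 55 3a, then zero-pad to 5 bytes: K' = 55 3a 00 00 00.
XOR each byte with 0x5c: 55⊕5c=09, 3a⊕5c=66, 00⊕5c=5c, 00⊕5c=5c, 00⊕5c=5c.

09665c5c5c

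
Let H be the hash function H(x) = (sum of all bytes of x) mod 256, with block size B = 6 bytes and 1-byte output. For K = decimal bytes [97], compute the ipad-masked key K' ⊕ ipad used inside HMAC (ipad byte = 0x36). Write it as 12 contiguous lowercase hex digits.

Key decimal bytes [97] = 61 is 1 byte ≤ B = 6; zero-pad to 6 bytes: K' = 61 00 00 00 00 00.
XOR each byte with 0x36: 61⊕36=57, 00⊕36=36, 00⊕36=36, 00⊕36=36, 00⊕36=36, 00⊕36=36.

573636363636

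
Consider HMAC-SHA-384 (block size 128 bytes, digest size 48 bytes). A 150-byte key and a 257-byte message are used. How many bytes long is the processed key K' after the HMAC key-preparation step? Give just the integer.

Key is 150 > 128 bytes, so it is hashed to 48 bytes then zero-padded to 128: |K'| = 128.

128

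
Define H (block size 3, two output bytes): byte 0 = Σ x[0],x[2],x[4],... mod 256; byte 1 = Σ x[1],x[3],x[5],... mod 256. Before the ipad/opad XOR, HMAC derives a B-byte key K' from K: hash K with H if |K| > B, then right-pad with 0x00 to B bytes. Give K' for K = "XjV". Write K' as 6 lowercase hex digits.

586a56

Key "XjV" = 58 6a 56 is exactly B = 3 bytes: K' = 58 6a 56.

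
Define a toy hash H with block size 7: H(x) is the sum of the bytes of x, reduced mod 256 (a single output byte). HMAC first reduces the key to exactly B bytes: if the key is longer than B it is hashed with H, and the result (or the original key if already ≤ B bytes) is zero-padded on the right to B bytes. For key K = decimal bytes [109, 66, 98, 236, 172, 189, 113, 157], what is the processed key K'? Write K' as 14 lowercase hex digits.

74000000000000

|K| = 8 > B = 7, so first hash the key.
H(K): sum = 109+66+98+236+172+189+113+157 = 1140; mod 256 = 116 → 74.
Zero-pad H(K) = 74 to 7 bytes: K' = 74 00 00 00 00 00 00.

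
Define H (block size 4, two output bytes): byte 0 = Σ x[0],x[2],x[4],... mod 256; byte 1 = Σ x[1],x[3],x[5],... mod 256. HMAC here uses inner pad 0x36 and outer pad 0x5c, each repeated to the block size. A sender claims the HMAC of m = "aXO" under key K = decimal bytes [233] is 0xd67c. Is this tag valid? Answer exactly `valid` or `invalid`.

valid

Key decimal bytes [233] = e9 is 1 byte ≤ B = 4; zero-pad to 4 bytes: K' = e9 00 00 00.
K' ⊕ ipad = df 36 36 36; K' ⊕ opad = b5 5c 5c 5c.
Inner hash: even-index sum = 453 mod 256 = 197; odd-index sum = 196 mod 256 = 196 → c5 c4.
Outer hash (recomputed tag): even-index sum = 470 mod 256 = 214; odd-index sum = 380 mod 256 = 124 → d6 7c.
Recomputed tag = d67c; claimed = d67c → match.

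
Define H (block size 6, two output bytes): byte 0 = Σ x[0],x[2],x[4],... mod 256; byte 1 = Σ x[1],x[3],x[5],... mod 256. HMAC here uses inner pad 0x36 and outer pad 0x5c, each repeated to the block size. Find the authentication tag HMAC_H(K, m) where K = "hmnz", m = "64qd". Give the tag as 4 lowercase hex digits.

5528

Key "hmnz" = 68 6d 6e 7a is 4 bytes ≤ B = 6; zero-pad to 6 bytes: K' = 68 6d 6e 7a 00 00.
K' ⊕ ipad = 5e 5b 58 4c 36 36.  K' ⊕ opad = 34 31 32 26 5c 5c.
Inner input = (K'⊕ipad) ∥ m = 5e 5b 58 4c 36 36 ∥ 36 34 71 64.
Inner hash: even-index sum = 403 mod 256 = 147; odd-index sum = 373 mod 256 = 117 → 93 75.
Outer input = (K'⊕opad) ∥ inner = 34 31 32 26 5c 5c ∥ 93 75.
Outer hash (tag): even-index sum = 341 mod 256 = 85; odd-index sum = 296 mod 256 = 40 → 55 28.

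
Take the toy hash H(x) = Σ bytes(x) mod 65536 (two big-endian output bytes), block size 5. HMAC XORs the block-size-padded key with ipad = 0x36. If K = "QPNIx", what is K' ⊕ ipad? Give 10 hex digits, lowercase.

6766787f4e

Key "QPNIx" = 51 50 4e 49 78 is exactly B = 5 bytes: K' = 51 50 4e 49 78.
XOR each byte with 0x36: 51⊕36=67, 50⊕36=66, 4e⊕36=78, 49⊕36=7f, 78⊕36=4e.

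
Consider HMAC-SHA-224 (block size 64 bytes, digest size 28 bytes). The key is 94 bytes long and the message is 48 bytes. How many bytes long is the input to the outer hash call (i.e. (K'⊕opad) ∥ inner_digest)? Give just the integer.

92

Key is 94 > 64 bytes, so it is hashed to 28 bytes then zero-padded to 64: |K'| = 64.
Outer input = (K'⊕opad) ∥ H(inner) → 64 + 28 = 92 bytes.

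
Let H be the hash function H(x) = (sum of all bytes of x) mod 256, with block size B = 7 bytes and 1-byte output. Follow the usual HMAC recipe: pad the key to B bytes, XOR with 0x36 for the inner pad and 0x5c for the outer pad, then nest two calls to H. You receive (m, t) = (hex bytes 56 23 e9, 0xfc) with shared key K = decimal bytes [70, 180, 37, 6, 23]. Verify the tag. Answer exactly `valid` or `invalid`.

Key decimal bytes [70, 180, 37, 6, 23] = 46 b4 25 06 17 is 5 bytes ≤ B = 7; zero-pad to 7 bytes: K' = 46 b4 25 06 17 00 00.
K' ⊕ ipad = 70 82 13 30 21 36 36; K' ⊕ opad = 1a e8 79 5a 4b 5c 5c.
Inner hash: sum = 112+130+19+48+33+54+54+86+35+233 = 804; mod 256 = 36 → 24.
Outer hash (recomputed tag): sum = 26+232+121+90+75+92+92+36 = 764; mod 256 = 252 → fc.
Recomputed tag = fc; claimed = fc → match.

valid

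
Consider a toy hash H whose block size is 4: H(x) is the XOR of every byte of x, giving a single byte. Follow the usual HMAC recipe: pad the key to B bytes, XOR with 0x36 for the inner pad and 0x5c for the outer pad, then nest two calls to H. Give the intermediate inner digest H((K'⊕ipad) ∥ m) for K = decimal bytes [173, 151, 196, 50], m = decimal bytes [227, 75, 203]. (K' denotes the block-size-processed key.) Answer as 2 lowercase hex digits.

af

Key decimal bytes [173, 151, 196, 50] = ad 97 c4 32 is exactly B = 4 bytes: K' = ad 97 c4 32.
K' ⊕ ipad = 9b a1 f2 04.
Inner input = 9b a1 f2 04 ∥ e3 4b cb.
Inner hash: XOR 9b⊕a1⊕f2⊕04⊕e3⊕4b⊕cb = af.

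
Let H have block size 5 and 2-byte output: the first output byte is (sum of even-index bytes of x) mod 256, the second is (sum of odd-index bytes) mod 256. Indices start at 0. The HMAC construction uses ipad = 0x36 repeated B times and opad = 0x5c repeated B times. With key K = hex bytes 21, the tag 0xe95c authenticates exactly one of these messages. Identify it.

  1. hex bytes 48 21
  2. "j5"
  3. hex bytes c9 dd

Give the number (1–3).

1

Key hex bytes 21 is 1 byte ≤ B = 5; zero-pad to 5 bytes: K' = 21 00 00 00 00.
K' ⊕ ipad = 17 36 36 36 36; K' ⊕ opad = 7d 5c 5c 5c 5c.
m1: inner = H(17 36 36 36 36 48 21) = a4 b4; tag = H(7d 5c 5c 5c 5c a4 b4) = e95c ← matches
m2: inner = H(17 36 36 36 36 6a 35) = b8 d6; tag = H(7d 5c 5c 5c 5c b8 d6) = 0b70
m3: inner = H(17 36 36 36 36 c9 dd) = 60 35; tag = H(7d 5c 5c 5c 5c 60 35) = 6a18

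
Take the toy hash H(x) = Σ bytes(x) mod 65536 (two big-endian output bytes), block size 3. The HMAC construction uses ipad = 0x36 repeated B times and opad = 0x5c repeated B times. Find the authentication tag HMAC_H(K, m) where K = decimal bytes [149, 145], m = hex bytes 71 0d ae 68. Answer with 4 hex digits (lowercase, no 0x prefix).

Key decimal bytes [149, 145] = 95 91 is 2 bytes ≤ B = 3; zero-pad to 3 bytes: K' = 95 91 00.
K' ⊕ ipad = a3 a7 36.  K' ⊕ opad = c9 cd 5c.
Inner input = (K'⊕ipad) ∥ m = a3 a7 36 ∥ 71 0d ae 68.
Inner hash: sum = 163+167+54+113+13+174+104 = 788 → 03 14.
Outer input = (K'⊕opad) ∥ inner = c9 cd 5c ∥ 03 14.
Outer hash (tag): sum = 201+205+92+3+20 = 521 → 02 09.

0209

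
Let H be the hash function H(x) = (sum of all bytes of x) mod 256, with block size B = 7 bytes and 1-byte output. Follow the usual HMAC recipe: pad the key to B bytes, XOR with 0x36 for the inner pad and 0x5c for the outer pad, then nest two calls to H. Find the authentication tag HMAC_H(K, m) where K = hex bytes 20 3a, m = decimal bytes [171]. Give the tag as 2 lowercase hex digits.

89

Key hex bytes 20 3a is 2 bytes ≤ B = 7; zero-pad to 7 bytes: K' = 20 3a 00 00 00 00 00.
K' ⊕ ipad = 16 0c 36 36 36 36 36.  K' ⊕ opad = 7c 66 5c 5c 5c 5c 5c.
Inner input = (K'⊕ipad) ∥ m = 16 0c 36 36 36 36 36 ∥ ab.
Inner hash: sum = 22+12+54+54+54+54+54+171 = 475; mod 256 = 219 → db.
Outer input = (K'⊕opad) ∥ inner = 7c 66 5c 5c 5c 5c 5c ∥ db.
Outer hash (tag): sum = 124+102+92+92+92+92+92+219 = 905; mod 256 = 137 → 89.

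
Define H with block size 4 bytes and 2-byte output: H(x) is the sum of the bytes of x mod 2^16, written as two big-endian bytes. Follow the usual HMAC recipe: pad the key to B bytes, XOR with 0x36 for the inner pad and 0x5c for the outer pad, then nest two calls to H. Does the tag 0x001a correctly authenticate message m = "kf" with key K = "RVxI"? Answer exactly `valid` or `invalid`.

invalid

Key "RVxI" = 52 56 78 49 is exactly B = 4 bytes: K' = 52 56 78 49.
K' ⊕ ipad = 64 60 4e 7f; K' ⊕ opad = 0e 0a 24 15.
Inner hash: sum = 100+96+78+127+107+102 = 610 → 02 62.
Outer hash (recomputed tag): sum = 14+10+36+21+2+98 = 181 → 00 b5.
Recomputed tag = 00b5; claimed = 001a → mismatch.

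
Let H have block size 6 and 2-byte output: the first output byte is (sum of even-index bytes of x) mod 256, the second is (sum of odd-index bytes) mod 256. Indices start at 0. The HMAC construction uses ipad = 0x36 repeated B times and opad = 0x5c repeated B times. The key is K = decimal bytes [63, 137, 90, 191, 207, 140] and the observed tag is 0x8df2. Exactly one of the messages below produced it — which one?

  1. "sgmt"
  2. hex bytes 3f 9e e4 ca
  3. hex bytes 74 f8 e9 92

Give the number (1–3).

2

Key decimal bytes [63, 137, 90, 191, 207, 140] = 3f 89 5a bf cf 8c is exactly B = 6 bytes: K' = 3f 89 5a bf cf 8c.
K' ⊕ ipad = 09 bf 6c 89 f9 ba; K' ⊕ opad = 63 d5 06 e3 93 d0.
m1: inner = H(09 bf 6c 89 f9 ba 73 67 6d 74) = 4e dd; tag = H(63 d5 06 e3 93 d0 4e dd) = 4a65
m2: inner = H(09 bf 6c 89 f9 ba 3f 9e e4 ca) = 91 6a; tag = H(63 d5 06 e3 93 d0 91 6a) = 8df2 ← matches
m3: inner = H(09 bf 6c 89 f9 ba 74 f8 e9 92) = cb 8c; tag = H(63 d5 06 e3 93 d0 cb 8c) = c714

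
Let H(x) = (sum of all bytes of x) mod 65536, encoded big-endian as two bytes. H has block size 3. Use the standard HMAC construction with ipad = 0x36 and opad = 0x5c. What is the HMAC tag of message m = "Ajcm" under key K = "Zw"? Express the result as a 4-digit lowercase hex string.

00ed

Key "Zw" = 5a 77 is 2 bytes ≤ B = 3; zero-pad to 3 bytes: K' = 5a 77 00.
K' ⊕ ipad = 6c 41 36.  K' ⊕ opad = 06 2b 5c.
Inner input = (K'⊕ipad) ∥ m = 6c 41 36 ∥ 41 6a 63 6d.
Inner hash: sum = 108+65+54+65+106+99+109 = 606 → 02 5e.
Outer input = (K'⊕opad) ∥ inner = 06 2b 5c ∥ 02 5e.
Outer hash (tag): sum = 6+43+92+2+94 = 237 → 00 ed.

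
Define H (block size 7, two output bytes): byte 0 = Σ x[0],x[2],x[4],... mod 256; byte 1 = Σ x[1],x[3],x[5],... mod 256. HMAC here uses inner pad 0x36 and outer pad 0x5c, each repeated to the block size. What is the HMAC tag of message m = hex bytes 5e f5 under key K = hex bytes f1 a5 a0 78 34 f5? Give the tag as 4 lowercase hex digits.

Key hex bytes f1 a5 a0 78 34 f5 is 6 bytes ≤ B = 7; zero-pad to 7 bytes: K' = f1 a5 a0 78 34 f5 00.
K' ⊕ ipad = c7 93 96 4e 02 c3 36.  K' ⊕ opad = ad f9 fc 24 68 a9 5c.
Inner input = (K'⊕ipad) ∥ m = c7 93 96 4e 02 c3 36 ∥ 5e f5.
Inner hash: even-index sum = 650 mod 256 = 138; odd-index sum = 514 mod 256 = 2 → 8a 02.
Outer input = (K'⊕opad) ∥ inner = ad f9 fc 24 68 a9 5c ∥ 8a 02.
Outer hash (tag): even-index sum = 623 mod 256 = 111; odd-index sum = 592 mod 256 = 80 → 6f 50.

6f50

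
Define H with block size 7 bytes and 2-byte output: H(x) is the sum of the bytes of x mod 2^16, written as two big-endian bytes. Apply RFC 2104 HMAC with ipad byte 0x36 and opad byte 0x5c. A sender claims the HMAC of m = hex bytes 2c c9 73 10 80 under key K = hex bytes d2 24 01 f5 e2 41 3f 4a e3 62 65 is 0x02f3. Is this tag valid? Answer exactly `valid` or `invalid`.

valid

Key hex bytes d2 24 01 f5 e2 41 3f 4a e3 62 65 is 11 bytes > B = 7, so hash it first: H(key) = 05 42, then zero-pad to 7 bytes: K' = 05 42 00 00 00 00 00.
K' ⊕ ipad = 33 74 36 36 36 36 36; K' ⊕ opad = 59 1e 5c 5c 5c 5c 5c.
Inner hash: sum = 51+116+54+54+54+54+54+44+201+115+16+128 = 941 → 03 ad.
Outer hash (recomputed tag): sum = 89+30+92+92+92+92+92+3+173 = 755 → 02 f3.
Recomputed tag = 02f3; claimed = 02f3 → match.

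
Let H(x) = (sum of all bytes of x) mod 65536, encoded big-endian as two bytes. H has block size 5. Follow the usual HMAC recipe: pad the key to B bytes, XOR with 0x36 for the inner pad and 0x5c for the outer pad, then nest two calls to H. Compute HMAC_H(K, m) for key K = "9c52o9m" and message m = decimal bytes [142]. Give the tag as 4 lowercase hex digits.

0249

Key "9c52o9m" = 39 63 35 32 6f 39 6d is 7 bytes > B = 5, so hash it first: H(key) = 02 18, then zero-pad to 5 bytes: K' = 02 18 00 00 00.
K' ⊕ ipad = 34 2e 36 36 36.  K' ⊕ opad = 5e 44 5c 5c 5c.
Inner input = (K'⊕ipad) ∥ m = 34 2e 36 36 36 ∥ 8e.
Inner hash: sum = 52+46+54+54+54+142 = 402 → 01 92.
Outer input = (K'⊕opad) ∥ inner = 5e 44 5c 5c 5c ∥ 01 92.
Outer hash (tag): sum = 94+68+92+92+92+1+146 = 585 → 02 49.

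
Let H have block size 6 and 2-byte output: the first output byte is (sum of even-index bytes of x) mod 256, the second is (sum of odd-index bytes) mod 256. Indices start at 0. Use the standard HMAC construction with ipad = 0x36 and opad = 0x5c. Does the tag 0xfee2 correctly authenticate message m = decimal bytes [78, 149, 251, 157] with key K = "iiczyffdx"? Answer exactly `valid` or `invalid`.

Key "iiczyffdx" = 69 69 63 7a 79 66 66 64 78 is 9 bytes > B = 6, so hash it first: H(key) = 23 ad, then zero-pad to 6 bytes: K' = 23 ad 00 00 00 00.
K' ⊕ ipad = 15 9b 36 36 36 36; K' ⊕ opad = 7f f1 5c 5c 5c 5c.
Inner hash: even-index sum = 458 mod 256 = 202; odd-index sum = 569 mod 256 = 57 → ca 39.
Outer hash (recomputed tag): even-index sum = 513 mod 256 = 1; odd-index sum = 482 mod 256 = 226 → 01 e2.
Recomputed tag = 01e2; claimed = fee2 → mismatch.

invalid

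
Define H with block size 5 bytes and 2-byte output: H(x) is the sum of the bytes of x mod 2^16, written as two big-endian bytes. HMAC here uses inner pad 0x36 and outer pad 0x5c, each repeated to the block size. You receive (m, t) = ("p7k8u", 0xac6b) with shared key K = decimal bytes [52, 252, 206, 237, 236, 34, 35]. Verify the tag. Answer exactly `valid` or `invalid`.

invalid

Key decimal bytes [52, 252, 206, 237, 236, 34, 35] = 34 fc ce ed ec 22 23 is 7 bytes > B = 5, so hash it first: H(key) = 04 1c, then zero-pad to 5 bytes: K' = 04 1c 00 00 00.
K' ⊕ ipad = 32 2a 36 36 36; K' ⊕ opad = 58 40 5c 5c 5c.
Inner hash: sum = 50+42+54+54+54+112+55+107+56+117 = 701 → 02 bd.
Outer hash (recomputed tag): sum = 88+64+92+92+92+2+189 = 619 → 02 6b.
Recomputed tag = 026b; claimed = ac6b → mismatch.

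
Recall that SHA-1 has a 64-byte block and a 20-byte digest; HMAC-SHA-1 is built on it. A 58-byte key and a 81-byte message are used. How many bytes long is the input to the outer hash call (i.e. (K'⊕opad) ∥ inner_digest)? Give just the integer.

Key is 58 ≤ 64 bytes, zero-padded: |K'| = 64.
Outer input = (K'⊕opad) ∥ H(inner) → 64 + 20 = 84 bytes.

84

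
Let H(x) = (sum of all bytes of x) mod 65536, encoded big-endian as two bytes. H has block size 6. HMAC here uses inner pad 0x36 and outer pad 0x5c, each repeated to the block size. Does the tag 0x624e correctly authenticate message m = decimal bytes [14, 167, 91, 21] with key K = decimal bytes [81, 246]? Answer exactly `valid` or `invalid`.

invalid

Key decimal bytes [81, 246] = 51 f6 is 2 bytes ≤ B = 6; zero-pad to 6 bytes: K' = 51 f6 00 00 00 00.
K' ⊕ ipad = 67 c0 36 36 36 36; K' ⊕ opad = 0d aa 5c 5c 5c 5c.
Inner hash: sum = 103+192+54+54+54+54+14+167+91+21 = 804 → 03 24.
Outer hash (recomputed tag): sum = 13+170+92+92+92+92+3+36 = 590 → 02 4e.
Recomputed tag = 024e; claimed = 624e → mismatch.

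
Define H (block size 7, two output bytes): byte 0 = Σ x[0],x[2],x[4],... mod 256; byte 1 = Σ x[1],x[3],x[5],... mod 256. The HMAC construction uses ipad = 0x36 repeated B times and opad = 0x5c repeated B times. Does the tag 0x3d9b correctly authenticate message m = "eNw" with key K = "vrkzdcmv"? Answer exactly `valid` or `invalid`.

Key "vrkzdcmv" = 76 72 6b 7a 64 63 6d 76 is 8 bytes > B = 7, so hash it first: H(key) = b2 c5, then zero-pad to 7 bytes: K' = b2 c5 00 00 00 00 00.
K' ⊕ ipad = 84 f3 36 36 36 36 36; K' ⊕ opad = ee 99 5c 5c 5c 5c 5c.
Inner hash: even-index sum = 372 mod 256 = 116; odd-index sum = 571 mod 256 = 59 → 74 3b.
Outer hash (recomputed tag): even-index sum = 573 mod 256 = 61; odd-index sum = 453 mod 256 = 197 → 3d c5.
Recomputed tag = 3dc5; claimed = 3d9b → mismatch.

invalid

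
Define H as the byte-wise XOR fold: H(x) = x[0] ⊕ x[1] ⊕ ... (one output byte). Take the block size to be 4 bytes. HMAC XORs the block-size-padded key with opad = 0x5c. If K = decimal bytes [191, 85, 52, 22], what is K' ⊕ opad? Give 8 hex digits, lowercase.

e309684a

Key decimal bytes [191, 85, 52, 22] = bf 55 34 16 is exactly B = 4 bytes: K' = bf 55 34 16.
XOR each byte with 0x5c: bf⊕5c=e3, 55⊕5c=09, 34⊕5c=68, 16⊕5c=4a.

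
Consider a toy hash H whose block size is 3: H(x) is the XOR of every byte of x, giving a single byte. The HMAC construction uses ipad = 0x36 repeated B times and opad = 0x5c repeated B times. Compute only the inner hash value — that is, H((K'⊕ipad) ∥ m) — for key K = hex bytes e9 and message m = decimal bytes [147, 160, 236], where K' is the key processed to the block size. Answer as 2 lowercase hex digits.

00

Key hex bytes e9 is 1 byte ≤ B = 3; zero-pad to 3 bytes: K' = e9 00 00.
K' ⊕ ipad = df 36 36.
Inner input = df 36 36 ∥ 93 a0 ec.
Inner hash: XOR df⊕36⊕36⊕93⊕a0⊕ec = 00.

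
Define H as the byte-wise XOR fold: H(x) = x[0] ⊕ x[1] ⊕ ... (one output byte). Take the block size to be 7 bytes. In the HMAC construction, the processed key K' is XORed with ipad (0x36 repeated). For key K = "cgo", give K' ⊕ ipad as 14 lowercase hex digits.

Key "cgo" = 63 67 6f is 3 bytes ≤ B = 7; zero-pad to 7 bytes: K' = 63 67 6f 00 00 00 00.
XOR each byte with 0x36: 63⊕36=55, 67⊕36=51, 6f⊕36=59, 00⊕36=36, 00⊕36=36, 00⊕36=36, 00⊕36=36.

55515936363636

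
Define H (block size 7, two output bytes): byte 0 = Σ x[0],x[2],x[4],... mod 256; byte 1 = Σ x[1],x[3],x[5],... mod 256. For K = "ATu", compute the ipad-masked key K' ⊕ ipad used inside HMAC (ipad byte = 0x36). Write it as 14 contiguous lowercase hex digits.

77624336363636

Key "ATu" = 41 54 75 is 3 bytes ≤ B = 7; zero-pad to 7 bytes: K' = 41 54 75 00 00 00 00.
XOR each byte with 0x36: 41⊕36=77, 54⊕36=62, 75⊕36=43, 00⊕36=36, 00⊕36=36, 00⊕36=36, 00⊕36=36.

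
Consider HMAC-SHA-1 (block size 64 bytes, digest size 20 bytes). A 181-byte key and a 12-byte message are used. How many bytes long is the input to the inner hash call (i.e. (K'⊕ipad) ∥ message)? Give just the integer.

Key is 181 > 64 bytes, so it is hashed to 20 bytes then zero-padded to 64: |K'| = 64.
Inner input = (K'⊕ipad) ∥ m → 64 + 12 = 76 bytes.

76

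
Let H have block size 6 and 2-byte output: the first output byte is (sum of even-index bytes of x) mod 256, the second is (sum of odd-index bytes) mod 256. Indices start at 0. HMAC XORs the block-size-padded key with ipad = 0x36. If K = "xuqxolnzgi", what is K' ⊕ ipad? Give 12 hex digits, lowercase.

Key "xuqxolnzgi" = 78 75 71 78 6f 6c 6e 7a 67 69 is 10 bytes > B = 6, so hash it first: H(key) = 2d 3c, then zero-pad to 6 bytes: K' = 2d 3c 00 00 00 00.
XOR each byte with 0x36: 2d⊕36=1b, 3c⊕36=0a, 00⊕36=36, 00⊕36=36, 00⊕36=36, 00⊕36=36.

1b0a36363636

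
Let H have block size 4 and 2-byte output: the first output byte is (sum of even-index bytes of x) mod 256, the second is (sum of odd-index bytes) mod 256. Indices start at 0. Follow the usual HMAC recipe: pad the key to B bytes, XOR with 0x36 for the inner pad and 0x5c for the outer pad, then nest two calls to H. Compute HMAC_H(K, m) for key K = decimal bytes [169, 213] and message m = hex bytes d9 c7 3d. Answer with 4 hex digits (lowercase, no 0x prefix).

Key decimal bytes [169, 213] = a9 d5 is 2 bytes ≤ B = 4; zero-pad to 4 bytes: K' = a9 d5 00 00.
K' ⊕ ipad = 9f e3 36 36.  K' ⊕ opad = f5 89 5c 5c.
Inner input = (K'⊕ipad) ∥ m = 9f e3 36 36 ∥ d9 c7 3d.
Inner hash: even-index sum = 491 mod 256 = 235; odd-index sum = 480 mod 256 = 224 → eb e0.
Outer input = (K'⊕opad) ∥ inner = f5 89 5c 5c ∥ eb e0.
Outer hash (tag): even-index sum = 572 mod 256 = 60; odd-index sum = 453 mod 256 = 197 → 3c c5.

3cc5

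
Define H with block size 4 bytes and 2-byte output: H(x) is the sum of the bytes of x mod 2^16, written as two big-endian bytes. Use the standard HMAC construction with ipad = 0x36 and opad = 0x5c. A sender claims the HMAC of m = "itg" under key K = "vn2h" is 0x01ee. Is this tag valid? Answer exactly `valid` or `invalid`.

Key "vn2h" = 76 6e 32 68 is exactly B = 4 bytes: K' = 76 6e 32 68.
K' ⊕ ipad = 40 58 04 5e; K' ⊕ opad = 2a 32 6e 34.
Inner hash: sum = 64+88+4+94+105+116+103 = 574 → 02 3e.
Outer hash (recomputed tag): sum = 42+50+110+52+2+62 = 318 → 01 3e.
Recomputed tag = 013e; claimed = 01ee → mismatch.

invalid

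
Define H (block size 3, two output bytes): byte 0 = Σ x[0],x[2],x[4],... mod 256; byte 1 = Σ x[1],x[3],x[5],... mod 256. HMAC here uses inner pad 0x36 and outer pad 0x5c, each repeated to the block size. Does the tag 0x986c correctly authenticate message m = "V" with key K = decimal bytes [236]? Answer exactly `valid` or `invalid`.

valid

Key decimal bytes [236] = ec is 1 byte ≤ B = 3; zero-pad to 3 bytes: K' = ec 00 00.
K' ⊕ ipad = da 36 36; K' ⊕ opad = b0 5c 5c.
Inner hash: even-index sum = 272 mod 256 = 16; odd-index sum = 140 mod 256 = 140 → 10 8c.
Outer hash (recomputed tag): even-index sum = 408 mod 256 = 152; odd-index sum = 108 mod 256 = 108 → 98 6c.
Recomputed tag = 986c; claimed = 986c → match.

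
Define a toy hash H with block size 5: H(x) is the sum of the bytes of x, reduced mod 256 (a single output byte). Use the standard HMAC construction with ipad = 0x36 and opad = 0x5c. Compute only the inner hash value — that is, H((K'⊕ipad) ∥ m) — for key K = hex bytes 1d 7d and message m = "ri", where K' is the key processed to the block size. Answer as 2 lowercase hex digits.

Key hex bytes 1d 7d is 2 bytes ≤ B = 5; zero-pad to 5 bytes: K' = 1d 7d 00 00 00.
K' ⊕ ipad = 2b 4b 36 36 36.
Inner input = 2b 4b 36 36 36 ∥ 72 69.
Inner hash: sum = 43+75+54+54+54+114+105 = 499; mod 256 = 243 → f3.

f3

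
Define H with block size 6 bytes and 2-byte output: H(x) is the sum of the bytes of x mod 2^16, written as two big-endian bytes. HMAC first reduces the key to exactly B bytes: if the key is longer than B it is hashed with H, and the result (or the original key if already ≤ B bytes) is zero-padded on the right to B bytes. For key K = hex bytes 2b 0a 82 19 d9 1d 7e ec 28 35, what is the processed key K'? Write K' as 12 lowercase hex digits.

038d00000000

|K| = 10 > B = 6, so first hash the key.
H(K): sum = 43+10+130+25+217+29+126+236+40+53 = 909 → 03 8d.
Zero-pad H(K) = 03 8d to 6 bytes: K' = 03 8d 00 00 00 00.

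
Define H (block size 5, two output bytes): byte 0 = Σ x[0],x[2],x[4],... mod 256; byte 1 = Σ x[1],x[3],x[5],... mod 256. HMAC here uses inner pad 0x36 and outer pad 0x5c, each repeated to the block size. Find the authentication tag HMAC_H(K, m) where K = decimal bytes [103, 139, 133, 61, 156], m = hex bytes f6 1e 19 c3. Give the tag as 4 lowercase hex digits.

Key decimal bytes [103, 139, 133, 61, 156] = 67 8b 85 3d 9c is exactly B = 5 bytes: K' = 67 8b 85 3d 9c.
K' ⊕ ipad = 51 bd b3 0b aa.  K' ⊕ opad = 3b d7 d9 61 c0.
Inner input = (K'⊕ipad) ∥ m = 51 bd b3 0b aa ∥ f6 1e 19 c3.
Inner hash: even-index sum = 655 mod 256 = 143; odd-index sum = 471 mod 256 = 215 → 8f d7.
Outer input = (K'⊕opad) ∥ inner = 3b d7 d9 61 c0 ∥ 8f d7.
Outer hash (tag): even-index sum = 683 mod 256 = 171; odd-index sum = 455 mod 256 = 199 → ab c7.

abc7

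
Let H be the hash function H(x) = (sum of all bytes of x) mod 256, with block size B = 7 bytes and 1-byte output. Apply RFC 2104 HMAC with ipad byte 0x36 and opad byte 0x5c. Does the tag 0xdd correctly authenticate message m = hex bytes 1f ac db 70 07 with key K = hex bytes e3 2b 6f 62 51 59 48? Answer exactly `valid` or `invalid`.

valid

Key hex bytes e3 2b 6f 62 51 59 48 is exactly B = 7 bytes: K' = e3 2b 6f 62 51 59 48.
K' ⊕ ipad = d5 1d 59 54 67 6f 7e; K' ⊕ opad = bf 77 33 3e 0d 05 14.
Inner hash: sum = 213+29+89+84+103+111+126+31+172+219+112+7 = 1296; mod 256 = 16 → 10.
Outer hash (recomputed tag): sum = 191+119+51+62+13+5+20+16 = 477; mod 256 = 221 → dd.
Recomputed tag = dd; claimed = dd → match.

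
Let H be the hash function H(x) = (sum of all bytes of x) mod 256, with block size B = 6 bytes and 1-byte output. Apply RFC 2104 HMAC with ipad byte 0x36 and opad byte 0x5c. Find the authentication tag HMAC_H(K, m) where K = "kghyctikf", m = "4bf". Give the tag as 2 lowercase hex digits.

60

Key "kghyctikf" = 6b 67 68 79 63 74 69 6b 66 is 9 bytes > B = 6, so hash it first: H(key) = c4, then zero-pad to 6 bytes: K' = c4 00 00 00 00 00.
K' ⊕ ipad = f2 36 36 36 36 36.  K' ⊕ opad = 98 5c 5c 5c 5c 5c.
Inner input = (K'⊕ipad) ∥ m = f2 36 36 36 36 36 ∥ 34 62 66.
Inner hash: sum = 242+54+54+54+54+54+52+98+102 = 764; mod 256 = 252 → fc.
Outer input = (K'⊕opad) ∥ inner = 98 5c 5c 5c 5c 5c ∥ fc.
Outer hash (tag): sum = 152+92+92+92+92+92+252 = 864; mod 256 = 96 → 60.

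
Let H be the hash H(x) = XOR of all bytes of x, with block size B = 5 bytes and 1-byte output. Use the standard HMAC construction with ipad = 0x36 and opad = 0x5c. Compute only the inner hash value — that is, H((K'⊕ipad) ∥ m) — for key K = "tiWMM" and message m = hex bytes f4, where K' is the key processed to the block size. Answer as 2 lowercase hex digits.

88

Key "tiWMM" = 74 69 57 4d 4d is exactly B = 5 bytes: K' = 74 69 57 4d 4d.
K' ⊕ ipad = 42 5f 61 7b 7b.
Inner input = 42 5f 61 7b 7b ∥ f4.
Inner hash: XOR 42⊕5f⊕61⊕7b⊕7b⊕f4 = 88.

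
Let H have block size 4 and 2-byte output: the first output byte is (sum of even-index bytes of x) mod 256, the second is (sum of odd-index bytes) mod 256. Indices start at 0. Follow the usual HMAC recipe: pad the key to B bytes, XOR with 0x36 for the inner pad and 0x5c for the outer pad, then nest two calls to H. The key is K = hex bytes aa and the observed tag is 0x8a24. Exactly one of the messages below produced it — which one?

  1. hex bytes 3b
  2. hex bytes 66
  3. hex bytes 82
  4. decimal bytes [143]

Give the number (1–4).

2

Key hex bytes aa is 1 byte ≤ B = 4; zero-pad to 4 bytes: K' = aa 00 00 00.
K' ⊕ ipad = 9c 36 36 36; K' ⊕ opad = f6 5c 5c 5c.
m1: inner = H(9c 36 36 36 3b) = 0d 6c; tag = H(f6 5c 5c 5c 0d 6c) = 5f24
m2: inner = H(9c 36 36 36 66) = 38 6c; tag = H(f6 5c 5c 5c 38 6c) = 8a24 ← matches
m3: inner = H(9c 36 36 36 82) = 54 6c; tag = H(f6 5c 5c 5c 54 6c) = a624
m4: inner = H(9c 36 36 36 8f) = 61 6c; tag = H(f6 5c 5c 5c 61 6c) = b324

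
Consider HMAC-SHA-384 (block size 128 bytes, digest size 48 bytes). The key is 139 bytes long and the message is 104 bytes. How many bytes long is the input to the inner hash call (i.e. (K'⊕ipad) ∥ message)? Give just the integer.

232

Key is 139 > 128 bytes, so it is hashed to 48 bytes then zero-padded to 128: |K'| = 128.
Inner input = (K'⊕ipad) ∥ m → 128 + 104 = 232 bytes.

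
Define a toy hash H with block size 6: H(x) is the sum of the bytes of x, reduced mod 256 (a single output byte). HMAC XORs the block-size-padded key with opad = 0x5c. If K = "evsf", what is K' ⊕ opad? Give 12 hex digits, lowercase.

Key "evsf" = 65 76 73 66 is 4 bytes ≤ B = 6; zero-pad to 6 bytes: K' = 65 76 73 66 00 00.
XOR each byte with 0x5c: 65⊕5c=39, 76⊕5c=2a, 73⊕5c=2f, 66⊕5c=3a, 00⊕5c=5c, 00⊕5c=5c.

392a2f3a5c5c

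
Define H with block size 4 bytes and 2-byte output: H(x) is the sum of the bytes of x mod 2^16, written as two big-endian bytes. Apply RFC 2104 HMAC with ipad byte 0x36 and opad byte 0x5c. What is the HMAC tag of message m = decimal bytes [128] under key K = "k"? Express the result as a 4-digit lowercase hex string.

01cb

Key "k" = 6b is 1 byte ≤ B = 4; zero-pad to 4 bytes: K' = 6b 00 00 00.
K' ⊕ ipad = 5d 36 36 36.  K' ⊕ opad = 37 5c 5c 5c.
Inner input = (K'⊕ipad) ∥ m = 5d 36 36 36 ∥ 80.
Inner hash: sum = 93+54+54+54+128 = 383 → 01 7f.
Outer input = (K'⊕opad) ∥ inner = 37 5c 5c 5c ∥ 01 7f.
Outer hash (tag): sum = 55+92+92+92+1+127 = 459 → 01 cb.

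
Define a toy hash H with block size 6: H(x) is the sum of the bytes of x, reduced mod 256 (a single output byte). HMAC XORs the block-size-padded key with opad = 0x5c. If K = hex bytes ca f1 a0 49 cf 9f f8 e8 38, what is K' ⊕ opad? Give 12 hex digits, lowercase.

Key hex bytes ca f1 a0 49 cf 9f f8 e8 38 is 9 bytes > B = 6, so hash it first: H(key) = 2a, then zero-pad to 6 bytes: K' = 2a 00 00 00 00 00.
XOR each byte with 0x5c: 2a⊕5c=76, 00⊕5c=5c, 00⊕5c=5c, 00⊕5c=5c, 00⊕5c=5c, 00⊕5c=5c.

765c5c5c5c5c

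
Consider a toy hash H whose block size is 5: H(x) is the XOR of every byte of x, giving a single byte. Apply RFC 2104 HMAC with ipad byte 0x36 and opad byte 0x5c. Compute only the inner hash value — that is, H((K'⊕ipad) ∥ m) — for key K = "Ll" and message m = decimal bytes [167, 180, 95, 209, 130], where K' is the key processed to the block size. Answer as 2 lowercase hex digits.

09

Key "Ll" = 4c 6c is 2 bytes ≤ B = 5; zero-pad to 5 bytes: K' = 4c 6c 00 00 00.
K' ⊕ ipad = 7a 5a 36 36 36.
Inner input = 7a 5a 36 36 36 ∥ a7 b4 5f d1 82.
Inner hash: XOR 7a⊕5a⊕36⊕36⊕36⊕a7⊕b4⊕5f⊕d1⊕82 = 09.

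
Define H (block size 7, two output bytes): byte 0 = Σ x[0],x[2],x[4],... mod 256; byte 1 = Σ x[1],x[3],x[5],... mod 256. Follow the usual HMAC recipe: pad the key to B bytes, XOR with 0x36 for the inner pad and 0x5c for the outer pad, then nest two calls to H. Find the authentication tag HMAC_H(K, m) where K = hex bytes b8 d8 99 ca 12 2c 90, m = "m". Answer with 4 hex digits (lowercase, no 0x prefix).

3491

Key hex bytes b8 d8 99 ca 12 2c 90 is exactly B = 7 bytes: K' = b8 d8 99 ca 12 2c 90.
K' ⊕ ipad = 8e ee af fc 24 1a a6.  K' ⊕ opad = e4 84 c5 96 4e 70 cc.
Inner input = (K'⊕ipad) ∥ m = 8e ee af fc 24 1a a6 ∥ 6d.
Inner hash: even-index sum = 519 mod 256 = 7; odd-index sum = 625 mod 256 = 113 → 07 71.
Outer input = (K'⊕opad) ∥ inner = e4 84 c5 96 4e 70 cc ∥ 07 71.
Outer hash (tag): even-index sum = 820 mod 256 = 52; odd-index sum = 401 mod 256 = 145 → 34 91.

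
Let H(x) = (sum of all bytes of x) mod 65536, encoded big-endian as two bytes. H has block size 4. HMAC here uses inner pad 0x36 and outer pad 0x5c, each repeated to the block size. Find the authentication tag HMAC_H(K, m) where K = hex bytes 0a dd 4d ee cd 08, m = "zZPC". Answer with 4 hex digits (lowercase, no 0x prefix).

Key hex bytes 0a dd 4d ee cd 08 is 6 bytes > B = 4, so hash it first: H(key) = 02 f7, then zero-pad to 4 bytes: K' = 02 f7 00 00.
K' ⊕ ipad = 34 c1 36 36.  K' ⊕ opad = 5e ab 5c 5c.
Inner input = (K'⊕ipad) ∥ m = 34 c1 36 36 ∥ 7a 5a 50 43.
Inner hash: sum = 52+193+54+54+122+90+80+67 = 712 → 02 c8.
Outer input = (K'⊕opad) ∥ inner = 5e ab 5c 5c ∥ 02 c8.
Outer hash (tag): sum = 94+171+92+92+2+200 = 651 → 02 8b.

028b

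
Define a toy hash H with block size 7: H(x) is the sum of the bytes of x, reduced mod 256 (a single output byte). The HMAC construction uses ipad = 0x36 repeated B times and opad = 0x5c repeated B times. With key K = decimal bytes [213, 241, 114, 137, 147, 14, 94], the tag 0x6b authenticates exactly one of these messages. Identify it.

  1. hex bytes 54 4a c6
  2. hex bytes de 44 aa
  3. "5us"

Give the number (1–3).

3

Key decimal bytes [213, 241, 114, 137, 147, 14, 94] = d5 f1 72 89 93 0e 5e is exactly B = 7 bytes: K' = d5 f1 72 89 93 0e 5e.
K' ⊕ ipad = e3 c7 44 bf a5 38 68; K' ⊕ opad = 89 ad 2e d5 cf 52 02.
m1: inner = H(e3 c7 44 bf a5 38 68 54 4a c6) = 56; tag = H(89 ad 2e d5 cf 52 02 56) = b2
m2: inner = H(e3 c7 44 bf a5 38 68 de 44 aa) = be; tag = H(89 ad 2e d5 cf 52 02 be) = 1a
m3: inner = H(e3 c7 44 bf a5 38 68 35 75 73) = 0f; tag = H(89 ad 2e d5 cf 52 02 0f) = 6b ← matches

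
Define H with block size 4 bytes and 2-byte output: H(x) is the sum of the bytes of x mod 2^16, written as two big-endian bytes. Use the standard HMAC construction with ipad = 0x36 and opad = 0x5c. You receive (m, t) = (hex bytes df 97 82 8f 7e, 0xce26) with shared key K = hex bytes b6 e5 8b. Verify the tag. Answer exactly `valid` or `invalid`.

Key hex bytes b6 e5 8b is 3 bytes ≤ B = 4; zero-pad to 4 bytes: K' = b6 e5 8b 00.
K' ⊕ ipad = 80 d3 bd 36; K' ⊕ opad = ea b9 d7 5c.
Inner hash: sum = 128+211+189+54+223+151+130+143+126 = 1355 → 05 4b.
Outer hash (recomputed tag): sum = 234+185+215+92+5+75 = 806 → 03 26.
Recomputed tag = 0326; claimed = ce26 → mismatch.

invalid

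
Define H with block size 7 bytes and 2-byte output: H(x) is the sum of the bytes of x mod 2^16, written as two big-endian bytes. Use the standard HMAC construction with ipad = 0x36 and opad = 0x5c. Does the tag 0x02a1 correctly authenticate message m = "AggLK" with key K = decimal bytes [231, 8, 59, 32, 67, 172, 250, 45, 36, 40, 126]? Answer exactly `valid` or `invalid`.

invalid

Key decimal bytes [231, 8, 59, 32, 67, 172, 250, 45, 36, 40, 126] = e7 08 3b 20 43 ac fa 2d 24 28 7e is 11 bytes > B = 7, so hash it first: H(key) = 04 2a, then zero-pad to 7 bytes: K' = 04 2a 00 00 00 00 00.
K' ⊕ ipad = 32 1c 36 36 36 36 36; K' ⊕ opad = 58 76 5c 5c 5c 5c 5c.
Inner hash: sum = 50+28+54+54+54+54+54+65+103+103+76+75 = 770 → 03 02.
Outer hash (recomputed tag): sum = 88+118+92+92+92+92+92+3+2 = 671 → 02 9f.
Recomputed tag = 029f; claimed = 02a1 → mismatch.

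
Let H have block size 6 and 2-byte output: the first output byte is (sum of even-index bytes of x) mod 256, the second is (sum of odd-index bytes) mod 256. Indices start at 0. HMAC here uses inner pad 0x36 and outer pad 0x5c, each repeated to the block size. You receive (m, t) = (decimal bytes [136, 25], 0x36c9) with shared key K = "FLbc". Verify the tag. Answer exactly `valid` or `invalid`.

valid

Key "FLbc" = 46 4c 62 63 is 4 bytes ≤ B = 6; zero-pad to 6 bytes: K' = 46 4c 62 63 00 00.
K' ⊕ ipad = 70 7a 54 55 36 36; K' ⊕ opad = 1a 10 3e 3f 5c 5c.
Inner hash: even-index sum = 386 mod 256 = 130; odd-index sum = 286 mod 256 = 30 → 82 1e.
Outer hash (recomputed tag): even-index sum = 310 mod 256 = 54; odd-index sum = 201 mod 256 = 201 → 36 c9.
Recomputed tag = 36c9; claimed = 36c9 → match.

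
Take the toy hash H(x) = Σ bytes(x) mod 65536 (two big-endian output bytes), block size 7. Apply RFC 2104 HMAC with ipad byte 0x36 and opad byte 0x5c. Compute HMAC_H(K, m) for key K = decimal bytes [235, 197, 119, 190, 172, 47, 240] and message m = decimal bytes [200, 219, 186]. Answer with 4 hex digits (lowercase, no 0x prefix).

04e1

Key decimal bytes [235, 197, 119, 190, 172, 47, 240] = eb c5 77 be ac 2f f0 is exactly B = 7 bytes: K' = eb c5 77 be ac 2f f0.
K' ⊕ ipad = dd f3 41 88 9a 19 c6.  K' ⊕ opad = b7 99 2b e2 f0 73 ac.
Inner input = (K'⊕ipad) ∥ m = dd f3 41 88 9a 19 c6 ∥ c8 db ba.
Inner hash: sum = 221+243+65+136+154+25+198+200+219+186 = 1647 → 06 6f.
Outer input = (K'⊕opad) ∥ inner = b7 99 2b e2 f0 73 ac ∥ 06 6f.
Outer hash (tag): sum = 183+153+43+226+240+115+172+6+111 = 1249 → 04 e1.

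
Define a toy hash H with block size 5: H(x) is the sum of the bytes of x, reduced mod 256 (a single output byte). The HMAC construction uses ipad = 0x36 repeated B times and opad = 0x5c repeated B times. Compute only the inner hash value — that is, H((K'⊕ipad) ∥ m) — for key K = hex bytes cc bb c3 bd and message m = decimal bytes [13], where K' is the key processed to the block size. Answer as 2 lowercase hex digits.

4a

Key hex bytes cc bb c3 bd is 4 bytes ≤ B = 5; zero-pad to 5 bytes: K' = cc bb c3 bd 00.
K' ⊕ ipad = fa 8d f5 8b 36.
Inner input = fa 8d f5 8b 36 ∥ 0d.
Inner hash: sum = 250+141+245+139+54+13 = 842; mod 256 = 74 → 4a.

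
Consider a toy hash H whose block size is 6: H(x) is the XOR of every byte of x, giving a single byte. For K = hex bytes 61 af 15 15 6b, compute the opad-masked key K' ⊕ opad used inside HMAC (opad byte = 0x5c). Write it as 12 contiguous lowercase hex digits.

Key hex bytes 61 af 15 15 6b is 5 bytes ≤ B = 6; zero-pad to 6 bytes: K' = 61 af 15 15 6b 00.
XOR each byte with 0x5c: 61⊕5c=3d, af⊕5c=f3, 15⊕5c=49, 15⊕5c=49, 6b⊕5c=37, 00⊕5c=5c.

3df34949375c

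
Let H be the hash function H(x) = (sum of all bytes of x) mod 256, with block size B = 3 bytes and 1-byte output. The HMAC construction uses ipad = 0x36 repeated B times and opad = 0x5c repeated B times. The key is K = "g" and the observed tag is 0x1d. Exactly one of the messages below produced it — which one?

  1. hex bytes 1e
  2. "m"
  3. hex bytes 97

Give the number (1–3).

2

Key "g" = 67 is 1 byte ≤ B = 3; zero-pad to 3 bytes: K' = 67 00 00.
K' ⊕ ipad = 51 36 36; K' ⊕ opad = 3b 5c 5c.
m1: inner = H(51 36 36 1e) = db; tag = H(3b 5c 5c db) = ce
m2: inner = H(51 36 36 6d) = 2a; tag = H(3b 5c 5c 2a) = 1d ← matches
m3: inner = H(51 36 36 97) = 54; tag = H(3b 5c 5c 54) = 47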